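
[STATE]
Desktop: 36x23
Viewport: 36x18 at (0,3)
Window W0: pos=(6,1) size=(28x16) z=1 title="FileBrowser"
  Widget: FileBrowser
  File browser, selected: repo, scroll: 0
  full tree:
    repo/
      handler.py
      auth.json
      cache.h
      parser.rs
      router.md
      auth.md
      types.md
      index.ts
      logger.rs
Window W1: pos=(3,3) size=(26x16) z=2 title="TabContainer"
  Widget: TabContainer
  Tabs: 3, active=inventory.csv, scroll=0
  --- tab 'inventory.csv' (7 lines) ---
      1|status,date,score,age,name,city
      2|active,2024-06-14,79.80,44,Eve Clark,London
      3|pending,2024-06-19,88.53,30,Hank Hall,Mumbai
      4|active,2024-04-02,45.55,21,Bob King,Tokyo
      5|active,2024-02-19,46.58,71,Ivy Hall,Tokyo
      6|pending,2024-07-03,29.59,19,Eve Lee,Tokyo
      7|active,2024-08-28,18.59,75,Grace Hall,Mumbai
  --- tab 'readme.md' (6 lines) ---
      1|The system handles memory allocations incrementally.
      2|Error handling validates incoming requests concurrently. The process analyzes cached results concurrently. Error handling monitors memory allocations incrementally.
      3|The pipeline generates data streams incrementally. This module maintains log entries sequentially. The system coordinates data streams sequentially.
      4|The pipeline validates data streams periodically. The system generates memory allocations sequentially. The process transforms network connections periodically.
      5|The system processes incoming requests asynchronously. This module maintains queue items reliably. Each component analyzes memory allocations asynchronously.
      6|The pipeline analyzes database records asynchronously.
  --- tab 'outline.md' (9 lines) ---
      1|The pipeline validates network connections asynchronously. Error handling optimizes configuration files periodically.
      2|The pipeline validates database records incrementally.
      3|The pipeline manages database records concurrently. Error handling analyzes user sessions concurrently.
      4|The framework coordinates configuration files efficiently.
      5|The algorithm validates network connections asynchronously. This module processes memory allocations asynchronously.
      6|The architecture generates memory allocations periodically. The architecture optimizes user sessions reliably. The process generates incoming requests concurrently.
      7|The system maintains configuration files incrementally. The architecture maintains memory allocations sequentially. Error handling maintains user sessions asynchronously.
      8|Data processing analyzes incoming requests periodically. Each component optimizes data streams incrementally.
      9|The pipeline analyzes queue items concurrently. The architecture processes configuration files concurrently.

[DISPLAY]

   ┏━━━━━━━━━━━━━━━━━━━━━━━━┓────┨  
   ┃ TabContainer           ┃    ┃  
   ┠────────────────────────┨    ┃  
   ┃[inventory.csv]│ readme.┃    ┃  
   ┃────────────────────────┃    ┃  
   ┃status,date,score,age,na┃    ┃  
   ┃active,2024-06-14,79.80,┃    ┃  
   ┃pending,2024-06-19,88.53┃    ┃  
   ┃active,2024-04-02,45.55,┃    ┃  
   ┃active,2024-02-19,46.58,┃    ┃  
   ┃pending,2024-07-03,29.59┃    ┃  
   ┃active,2024-08-28,18.59,┃    ┃  
   ┃                        ┃    ┃  
   ┃                        ┃━━━━┛  
   ┃                        ┃       
   ┗━━━━━━━━━━━━━━━━━━━━━━━━┛       
                                    
                                    


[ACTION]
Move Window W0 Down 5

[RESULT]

   ┏━━━━━━━━━━━━━━━━━━━━━━━━┓       
   ┃ TabContainer           ┃       
   ┠────────────────────────┨       
   ┃[inventory.csv]│ readme.┃━━━━┓  
   ┃────────────────────────┃    ┃  
   ┃status,date,score,age,na┃────┨  
   ┃active,2024-06-14,79.80,┃    ┃  
   ┃pending,2024-06-19,88.53┃    ┃  
   ┃active,2024-04-02,45.55,┃    ┃  
   ┃active,2024-02-19,46.58,┃    ┃  
   ┃pending,2024-07-03,29.59┃    ┃  
   ┃active,2024-08-28,18.59,┃    ┃  
   ┃                        ┃    ┃  
   ┃                        ┃    ┃  
   ┃                        ┃    ┃  
   ┗━━━━━━━━━━━━━━━━━━━━━━━━┛    ┃  
      ┃                          ┃  
      ┃                          ┃  


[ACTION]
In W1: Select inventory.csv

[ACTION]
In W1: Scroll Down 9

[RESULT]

   ┏━━━━━━━━━━━━━━━━━━━━━━━━┓       
   ┃ TabContainer           ┃       
   ┠────────────────────────┨       
   ┃[inventory.csv]│ readme.┃━━━━┓  
   ┃────────────────────────┃    ┃  
   ┃active,2024-08-28,18.59,┃────┨  
   ┃                        ┃    ┃  
   ┃                        ┃    ┃  
   ┃                        ┃    ┃  
   ┃                        ┃    ┃  
   ┃                        ┃    ┃  
   ┃                        ┃    ┃  
   ┃                        ┃    ┃  
   ┃                        ┃    ┃  
   ┃                        ┃    ┃  
   ┗━━━━━━━━━━━━━━━━━━━━━━━━┛    ┃  
      ┃                          ┃  
      ┃                          ┃  


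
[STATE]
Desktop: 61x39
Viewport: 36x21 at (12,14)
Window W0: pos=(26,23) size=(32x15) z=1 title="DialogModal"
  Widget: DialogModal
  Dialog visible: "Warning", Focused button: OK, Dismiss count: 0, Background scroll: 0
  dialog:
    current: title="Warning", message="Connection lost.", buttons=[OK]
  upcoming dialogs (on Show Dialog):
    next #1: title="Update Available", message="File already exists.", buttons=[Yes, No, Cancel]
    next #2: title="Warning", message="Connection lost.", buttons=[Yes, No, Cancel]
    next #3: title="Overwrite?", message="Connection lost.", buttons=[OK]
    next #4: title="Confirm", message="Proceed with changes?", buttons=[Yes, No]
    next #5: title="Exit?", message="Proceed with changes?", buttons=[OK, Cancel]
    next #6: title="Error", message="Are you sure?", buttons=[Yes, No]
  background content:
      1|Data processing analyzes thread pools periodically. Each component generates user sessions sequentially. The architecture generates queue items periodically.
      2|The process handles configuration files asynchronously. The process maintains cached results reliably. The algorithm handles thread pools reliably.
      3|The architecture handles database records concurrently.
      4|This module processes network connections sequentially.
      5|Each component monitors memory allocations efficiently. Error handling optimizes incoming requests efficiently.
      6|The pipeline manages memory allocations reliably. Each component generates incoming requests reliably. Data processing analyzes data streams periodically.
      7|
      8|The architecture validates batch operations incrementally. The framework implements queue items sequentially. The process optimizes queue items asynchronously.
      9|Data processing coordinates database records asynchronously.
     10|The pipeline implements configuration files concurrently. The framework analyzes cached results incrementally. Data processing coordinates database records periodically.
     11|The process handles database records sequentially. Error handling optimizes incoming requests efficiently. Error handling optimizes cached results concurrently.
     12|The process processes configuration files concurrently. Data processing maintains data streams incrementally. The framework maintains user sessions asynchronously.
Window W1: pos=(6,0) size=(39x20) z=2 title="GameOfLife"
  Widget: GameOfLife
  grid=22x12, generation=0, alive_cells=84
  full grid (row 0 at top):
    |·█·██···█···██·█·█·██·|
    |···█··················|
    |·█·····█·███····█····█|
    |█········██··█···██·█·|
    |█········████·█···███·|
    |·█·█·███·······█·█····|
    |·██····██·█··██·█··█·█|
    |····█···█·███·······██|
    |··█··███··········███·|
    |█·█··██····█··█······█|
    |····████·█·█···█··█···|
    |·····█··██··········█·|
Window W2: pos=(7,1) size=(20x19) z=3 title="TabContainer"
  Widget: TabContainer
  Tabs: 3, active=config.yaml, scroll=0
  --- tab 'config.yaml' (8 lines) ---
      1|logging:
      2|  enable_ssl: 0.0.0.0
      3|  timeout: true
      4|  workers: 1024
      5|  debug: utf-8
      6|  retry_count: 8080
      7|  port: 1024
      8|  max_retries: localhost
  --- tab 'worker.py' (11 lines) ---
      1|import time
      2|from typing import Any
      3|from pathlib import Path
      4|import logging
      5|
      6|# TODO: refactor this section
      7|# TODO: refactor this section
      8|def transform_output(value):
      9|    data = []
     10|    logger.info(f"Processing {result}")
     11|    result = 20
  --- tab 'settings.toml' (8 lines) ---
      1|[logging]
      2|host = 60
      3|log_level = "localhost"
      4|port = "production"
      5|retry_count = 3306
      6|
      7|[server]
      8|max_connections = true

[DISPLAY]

              ┃··               ┃   
              ┃█·               ┃   
              ┃                 ┃   
              ┃                 ┃   
              ┃                 ┃   
━━━━━━━━━━━━━━┛━━━━━━━━━━━━━━━━━┛   
                                    
                                    
                                    
              ┏━━━━━━━━━━━━━━━━━━━━━
              ┃ DialogModal         
              ┠─────────────────────
              ┃Data processing analy
              ┃The process handles c
              ┃The architecture hand
              ┃This ┌───────────────
              ┃Each │     Warning   
              ┃The p│ Connection los
              ┃     │       [OK]    
              ┃The a└───────────────
              ┃Data processing coord


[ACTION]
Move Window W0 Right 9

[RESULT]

              ┃··               ┃   
              ┃█·               ┃   
              ┃                 ┃   
              ┃                 ┃   
              ┃                 ┃   
━━━━━━━━━━━━━━┛━━━━━━━━━━━━━━━━━┛   
                                    
                                    
                                    
                 ┏━━━━━━━━━━━━━━━━━━
                 ┃ DialogModal      
                 ┠──────────────────
                 ┃Data processing an
                 ┃The process handle
                 ┃The architecture h
                 ┃This ┌────────────
                 ┃Each │     Warning
                 ┃The p│ Connection 
                 ┃     │       [OK] 
                 ┃The a└────────────
                 ┃Data processing co


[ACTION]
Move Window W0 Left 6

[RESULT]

              ┃··               ┃   
              ┃█·               ┃   
              ┃                 ┃   
              ┃                 ┃   
              ┃                 ┃   
━━━━━━━━━━━━━━┛━━━━━━━━━━━━━━━━━┛   
                                    
                                    
                                    
           ┏━━━━━━━━━━━━━━━━━━━━━━━━
           ┃ DialogModal            
           ┠────────────────────────
           ┃Data processing analyzes
           ┃The process handles conf
           ┃The architecture handles
           ┃This ┌──────────────────
           ┃Each │     Warning      
           ┃The p│ Connection lost. 
           ┃     │       [OK]       
           ┃The a└──────────────────
           ┃Data processing coordina


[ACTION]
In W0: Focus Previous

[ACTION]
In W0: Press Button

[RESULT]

              ┃··               ┃   
              ┃█·               ┃   
              ┃                 ┃   
              ┃                 ┃   
              ┃                 ┃   
━━━━━━━━━━━━━━┛━━━━━━━━━━━━━━━━━┛   
                                    
                                    
                                    
           ┏━━━━━━━━━━━━━━━━━━━━━━━━
           ┃ DialogModal            
           ┠────────────────────────
           ┃Data processing analyzes
           ┃The process handles conf
           ┃The architecture handles
           ┃This module processes ne
           ┃Each component monitors 
           ┃The pipeline manages mem
           ┃                        
           ┃The architecture validat
           ┃Data processing coordina


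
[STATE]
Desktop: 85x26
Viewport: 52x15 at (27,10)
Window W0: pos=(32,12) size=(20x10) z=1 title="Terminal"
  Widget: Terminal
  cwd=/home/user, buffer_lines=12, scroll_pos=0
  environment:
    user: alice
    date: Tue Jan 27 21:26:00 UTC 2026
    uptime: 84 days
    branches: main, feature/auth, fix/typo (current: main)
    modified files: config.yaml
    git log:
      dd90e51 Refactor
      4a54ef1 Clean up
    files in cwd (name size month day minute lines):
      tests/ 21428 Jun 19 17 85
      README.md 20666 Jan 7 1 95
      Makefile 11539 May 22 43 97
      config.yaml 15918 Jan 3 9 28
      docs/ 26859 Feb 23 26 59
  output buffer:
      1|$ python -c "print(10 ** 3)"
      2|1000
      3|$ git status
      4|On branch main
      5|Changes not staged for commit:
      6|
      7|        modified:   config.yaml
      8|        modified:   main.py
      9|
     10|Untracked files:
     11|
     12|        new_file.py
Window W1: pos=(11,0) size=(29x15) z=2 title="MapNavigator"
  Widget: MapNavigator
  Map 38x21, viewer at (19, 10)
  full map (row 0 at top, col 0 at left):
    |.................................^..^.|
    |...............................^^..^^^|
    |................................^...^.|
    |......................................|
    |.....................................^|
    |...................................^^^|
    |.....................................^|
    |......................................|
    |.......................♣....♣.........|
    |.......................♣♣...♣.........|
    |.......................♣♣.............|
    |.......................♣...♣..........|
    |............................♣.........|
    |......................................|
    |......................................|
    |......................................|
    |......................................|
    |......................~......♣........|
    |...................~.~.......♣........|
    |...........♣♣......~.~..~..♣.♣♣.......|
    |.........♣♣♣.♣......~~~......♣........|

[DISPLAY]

.......♣....┃                                       
............┃                                       
............┃━━━━━━━━━━━┓                           
............┃al         ┃                           
━━━━━━━━━━━━┛───────────┨                           
     ┃$ python -c "print┃                           
     ┃1000              ┃                           
     ┃$ git status      ┃                           
     ┃On branch main    ┃                           
     ┃Changes not staged┃                           
     ┃                  ┃                           
     ┗━━━━━━━━━━━━━━━━━━┛                           
                                                    
                                                    
                                                    


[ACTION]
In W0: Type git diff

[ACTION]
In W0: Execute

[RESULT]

.......♣....┃                                       
............┃                                       
............┃━━━━━━━━━━━┓                           
............┃al         ┃                           
━━━━━━━━━━━━┛───────────┨                           
     ┃--- a/main.py     ┃                           
     ┃+++ b/main.py     ┃                           
     ┃@@ -1,3 +1,4 @@   ┃                           
     ┃+# updated        ┃                           
     ┃ import sys       ┃                           
     ┃$ █               ┃                           
     ┗━━━━━━━━━━━━━━━━━━┛                           
                                                    
                                                    
                                                    


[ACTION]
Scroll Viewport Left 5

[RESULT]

............♣....┃                                  
.................┃                                  
.................┃━━━━━━━━━━━┓                      
.................┃al         ┃                      
━━━━━━━━━━━━━━━━━┛───────────┨                      
          ┃--- a/main.py     ┃                      
          ┃+++ b/main.py     ┃                      
          ┃@@ -1,3 +1,4 @@   ┃                      
          ┃+# updated        ┃                      
          ┃ import sys       ┃                      
          ┃$ █               ┃                      
          ┗━━━━━━━━━━━━━━━━━━┛                      
                                                    
                                                    
                                                    


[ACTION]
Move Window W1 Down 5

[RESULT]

.................┃                                  
.......♣....♣....┃                                  
.......♣♣...♣....┃━━━━━━━━━━━┓                      
...@...♣♣........┃al         ┃                      
.......♣...♣.....┃───────────┨                      
............♣....┃ain.py     ┃                      
.................┃ain.py     ┃                      
.................┃ +1,4 @@   ┃                      
.................┃ted        ┃                      
━━━━━━━━━━━━━━━━━┛ sys       ┃                      
          ┃$ █               ┃                      
          ┗━━━━━━━━━━━━━━━━━━┛                      
                                                    
                                                    
                                                    


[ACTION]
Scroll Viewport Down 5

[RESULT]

.......♣....♣....┃                                  
.......♣♣...♣....┃━━━━━━━━━━━┓                      
...@...♣♣........┃al         ┃                      
.......♣...♣.....┃───────────┨                      
............♣....┃ain.py     ┃                      
.................┃ain.py     ┃                      
.................┃ +1,4 @@   ┃                      
.................┃ted        ┃                      
━━━━━━━━━━━━━━━━━┛ sys       ┃                      
          ┃$ █               ┃                      
          ┗━━━━━━━━━━━━━━━━━━┛                      
                                                    
                                                    
                                                    
                                                    


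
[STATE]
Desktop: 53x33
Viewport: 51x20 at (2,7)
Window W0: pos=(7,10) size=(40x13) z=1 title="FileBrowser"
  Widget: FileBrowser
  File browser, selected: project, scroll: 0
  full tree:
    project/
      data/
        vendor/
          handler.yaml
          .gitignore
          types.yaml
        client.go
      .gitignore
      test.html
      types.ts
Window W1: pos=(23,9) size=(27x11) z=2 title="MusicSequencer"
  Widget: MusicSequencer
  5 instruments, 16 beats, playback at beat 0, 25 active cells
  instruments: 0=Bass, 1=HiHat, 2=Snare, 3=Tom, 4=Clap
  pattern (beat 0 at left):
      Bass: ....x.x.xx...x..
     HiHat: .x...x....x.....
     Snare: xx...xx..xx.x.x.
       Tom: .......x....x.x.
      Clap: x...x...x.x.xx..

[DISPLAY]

                                                   
                                                   
                     ┏━━━━━━━━━━━━━━━━━━━━━━━━━┓   
     ┏━━━━━━━━━━━━━━━┃ MusicSequencer          ┃   
     ┃ FileBrowser   ┠─────────────────────────┨   
     ┠───────────────┃      ▼123456789012345   ┃   
     ┃> [-] project/ ┃  Bass····█·█·██···█··   ┃   
     ┃    [+] data/  ┃ HiHat·█···█····█·····   ┃   
     ┃    .gitignore ┃ Snare██···██··██·█·█·   ┃   
     ┃    test.html  ┃   Tom·······█····█·█·   ┃   
     ┃    types.ts   ┃  Clap█···█···█·█·██··   ┃   
     ┃               ┃                         ┃   
     ┃               ┗━━━━━━━━━━━━━━━━━━━━━━━━━┛   
     ┃                                      ┃      
     ┃                                      ┃      
     ┗━━━━━━━━━━━━━━━━━━━━━━━━━━━━━━━━━━━━━━┛      
                                                   
                                                   
                                                   
                                                   


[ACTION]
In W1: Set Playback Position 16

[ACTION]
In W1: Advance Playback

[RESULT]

                                                   
                                                   
                     ┏━━━━━━━━━━━━━━━━━━━━━━━━━┓   
     ┏━━━━━━━━━━━━━━━┃ MusicSequencer          ┃   
     ┃ FileBrowser   ┠─────────────────────────┨   
     ┠───────────────┃      0▼23456789012345   ┃   
     ┃> [-] project/ ┃  Bass····█·█·██···█··   ┃   
     ┃    [+] data/  ┃ HiHat·█···█····█·····   ┃   
     ┃    .gitignore ┃ Snare██···██··██·█·█·   ┃   
     ┃    test.html  ┃   Tom·······█····█·█·   ┃   
     ┃    types.ts   ┃  Clap█···█···█·█·██··   ┃   
     ┃               ┃                         ┃   
     ┃               ┗━━━━━━━━━━━━━━━━━━━━━━━━━┛   
     ┃                                      ┃      
     ┃                                      ┃      
     ┗━━━━━━━━━━━━━━━━━━━━━━━━━━━━━━━━━━━━━━┛      
                                                   
                                                   
                                                   
                                                   


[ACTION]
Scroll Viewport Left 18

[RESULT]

                                                   
                                                   
                       ┏━━━━━━━━━━━━━━━━━━━━━━━━━┓ 
       ┏━━━━━━━━━━━━━━━┃ MusicSequencer          ┃ 
       ┃ FileBrowser   ┠─────────────────────────┨ 
       ┠───────────────┃      0▼23456789012345   ┃ 
       ┃> [-] project/ ┃  Bass····█·█·██···█··   ┃ 
       ┃    [+] data/  ┃ HiHat·█···█····█·····   ┃ 
       ┃    .gitignore ┃ Snare██···██··██·█·█·   ┃ 
       ┃    test.html  ┃   Tom·······█····█·█·   ┃ 
       ┃    types.ts   ┃  Clap█···█···█·█·██··   ┃ 
       ┃               ┃                         ┃ 
       ┃               ┗━━━━━━━━━━━━━━━━━━━━━━━━━┛ 
       ┃                                      ┃    
       ┃                                      ┃    
       ┗━━━━━━━━━━━━━━━━━━━━━━━━━━━━━━━━━━━━━━┛    
                                                   
                                                   
                                                   
                                                   


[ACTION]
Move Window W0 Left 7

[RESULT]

                                                   
                                                   
                       ┏━━━━━━━━━━━━━━━━━━━━━━━━━┓ 
┏━━━━━━━━━━━━━━━━━━━━━━┃ MusicSequencer          ┃ 
┃ FileBrowser          ┠─────────────────────────┨ 
┠──────────────────────┃      0▼23456789012345   ┃ 
┃> [-] project/        ┃  Bass····█·█·██···█··   ┃ 
┃    [+] data/         ┃ HiHat·█···█····█·····   ┃ 
┃    .gitignore        ┃ Snare██···██··██·█·█·   ┃ 
┃    test.html         ┃   Tom·······█····█·█·   ┃ 
┃    types.ts          ┃  Clap█···█···█·█·██··   ┃ 
┃                      ┃                         ┃ 
┃                      ┗━━━━━━━━━━━━━━━━━━━━━━━━━┛ 
┃                                      ┃           
┃                                      ┃           
┗━━━━━━━━━━━━━━━━━━━━━━━━━━━━━━━━━━━━━━┛           
                                                   
                                                   
                                                   
                                                   


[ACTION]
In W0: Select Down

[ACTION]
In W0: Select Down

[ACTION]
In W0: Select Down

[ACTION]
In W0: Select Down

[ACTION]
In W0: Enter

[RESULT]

                                                   
                                                   
                       ┏━━━━━━━━━━━━━━━━━━━━━━━━━┓ 
┏━━━━━━━━━━━━━━━━━━━━━━┃ MusicSequencer          ┃ 
┃ FileBrowser          ┠─────────────────────────┨ 
┠──────────────────────┃      0▼23456789012345   ┃ 
┃  [-] project/        ┃  Bass····█·█·██···█··   ┃ 
┃    [+] data/         ┃ HiHat·█···█····█·····   ┃ 
┃    .gitignore        ┃ Snare██···██··██·█·█·   ┃ 
┃    test.html         ┃   Tom·······█····█·█·   ┃ 
┃  > types.ts          ┃  Clap█···█···█·█·██··   ┃ 
┃                      ┃                         ┃ 
┃                      ┗━━━━━━━━━━━━━━━━━━━━━━━━━┛ 
┃                                      ┃           
┃                                      ┃           
┗━━━━━━━━━━━━━━━━━━━━━━━━━━━━━━━━━━━━━━┛           
                                                   
                                                   
                                                   
                                                   


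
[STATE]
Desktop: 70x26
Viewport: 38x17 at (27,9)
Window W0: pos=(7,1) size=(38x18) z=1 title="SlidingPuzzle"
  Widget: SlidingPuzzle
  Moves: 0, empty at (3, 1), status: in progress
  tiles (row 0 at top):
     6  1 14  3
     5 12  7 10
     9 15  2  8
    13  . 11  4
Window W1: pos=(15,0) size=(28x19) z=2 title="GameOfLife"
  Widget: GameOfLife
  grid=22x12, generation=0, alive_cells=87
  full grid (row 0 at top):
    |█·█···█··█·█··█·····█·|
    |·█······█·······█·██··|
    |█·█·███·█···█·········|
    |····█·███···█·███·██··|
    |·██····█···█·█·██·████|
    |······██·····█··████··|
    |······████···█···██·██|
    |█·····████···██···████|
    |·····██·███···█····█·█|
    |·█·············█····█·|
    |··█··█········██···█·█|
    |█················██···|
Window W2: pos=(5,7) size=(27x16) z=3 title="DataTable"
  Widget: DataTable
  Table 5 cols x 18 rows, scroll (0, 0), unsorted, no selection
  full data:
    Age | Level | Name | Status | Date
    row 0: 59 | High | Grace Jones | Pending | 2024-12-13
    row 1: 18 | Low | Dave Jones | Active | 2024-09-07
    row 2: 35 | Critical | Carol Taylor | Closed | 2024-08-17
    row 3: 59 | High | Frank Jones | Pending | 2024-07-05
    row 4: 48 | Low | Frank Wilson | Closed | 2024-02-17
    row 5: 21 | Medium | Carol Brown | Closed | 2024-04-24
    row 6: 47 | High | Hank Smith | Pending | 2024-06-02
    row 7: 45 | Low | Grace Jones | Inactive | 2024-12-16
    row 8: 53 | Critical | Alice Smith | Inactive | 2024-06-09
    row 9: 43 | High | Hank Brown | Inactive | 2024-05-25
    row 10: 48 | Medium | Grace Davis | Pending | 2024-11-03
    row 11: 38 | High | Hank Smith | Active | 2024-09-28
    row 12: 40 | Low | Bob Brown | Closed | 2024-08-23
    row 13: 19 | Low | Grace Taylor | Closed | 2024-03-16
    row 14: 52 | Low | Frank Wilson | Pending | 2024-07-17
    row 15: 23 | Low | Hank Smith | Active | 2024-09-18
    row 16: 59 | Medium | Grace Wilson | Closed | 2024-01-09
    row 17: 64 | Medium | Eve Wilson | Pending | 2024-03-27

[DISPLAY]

────┨████··    ┃ ┃                    
    ┃·██·██    ┃ ┃                    
────┃··████    ┃ ┃                    
nes ┃···█·█    ┃ ┃                    
es  ┃····█·    ┃ ┃                    
ylor┃···█·█    ┃ ┃                    
nes ┃·██···    ┃ ┃                    
lson┃          ┃ ┃                    
own ┃          ┃ ┃                    
th  ┃━━━━━━━━━━┛━┛                    
nes ┃                                 
ith ┃                                 
wn  ┃                                 
━━━━┛                                 
                                      
                                      
                                      


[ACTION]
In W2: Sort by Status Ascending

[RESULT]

────┨████··    ┃ ┃                    
    ┃·██·██    ┃ ┃                    
────┃··████    ┃ ┃                    
es  ┃···█·█    ┃ ┃                    
th  ┃····█·    ┃ ┃                    
th  ┃···█·█    ┃ ┃                    
ylor┃·██···    ┃ ┃                    
lson┃          ┃ ┃                    
own ┃          ┃ ┃                    
n   ┃━━━━━━━━━━┛━┛                    
ylor┃                                 
lson┃                                 
nes ┃                                 
━━━━┛                                 
                                      
                                      
                                      


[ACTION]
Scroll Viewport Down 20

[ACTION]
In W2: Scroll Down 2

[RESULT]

────┨████··    ┃ ┃                    
    ┃·██·██    ┃ ┃                    
────┃··████    ┃ ┃                    
th  ┃···█·█    ┃ ┃                    
ylor┃····█·    ┃ ┃                    
lson┃···█·█    ┃ ┃                    
own ┃·██···    ┃ ┃                    
n   ┃          ┃ ┃                    
ylor┃          ┃ ┃                    
lson┃━━━━━━━━━━┛━┛                    
nes ┃                                 
ith ┃                                 
wn  ┃                                 
━━━━┛                                 
                                      
                                      
                                      


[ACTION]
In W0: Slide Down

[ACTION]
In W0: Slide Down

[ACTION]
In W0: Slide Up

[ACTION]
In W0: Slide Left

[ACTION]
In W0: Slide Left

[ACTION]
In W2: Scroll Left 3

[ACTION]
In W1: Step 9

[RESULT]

────┨······    ┃ ┃                    
    ┃······    ┃ ┃                    
────┃······    ┃ ┃                    
th  ┃······    ┃ ┃                    
ylor┃······    ┃ ┃                    
lson┃······    ┃ ┃                    
own ┃······    ┃ ┃                    
n   ┃          ┃ ┃                    
ylor┃          ┃ ┃                    
lson┃━━━━━━━━━━┛━┛                    
nes ┃                                 
ith ┃                                 
wn  ┃                                 
━━━━┛                                 
                                      
                                      
                                      


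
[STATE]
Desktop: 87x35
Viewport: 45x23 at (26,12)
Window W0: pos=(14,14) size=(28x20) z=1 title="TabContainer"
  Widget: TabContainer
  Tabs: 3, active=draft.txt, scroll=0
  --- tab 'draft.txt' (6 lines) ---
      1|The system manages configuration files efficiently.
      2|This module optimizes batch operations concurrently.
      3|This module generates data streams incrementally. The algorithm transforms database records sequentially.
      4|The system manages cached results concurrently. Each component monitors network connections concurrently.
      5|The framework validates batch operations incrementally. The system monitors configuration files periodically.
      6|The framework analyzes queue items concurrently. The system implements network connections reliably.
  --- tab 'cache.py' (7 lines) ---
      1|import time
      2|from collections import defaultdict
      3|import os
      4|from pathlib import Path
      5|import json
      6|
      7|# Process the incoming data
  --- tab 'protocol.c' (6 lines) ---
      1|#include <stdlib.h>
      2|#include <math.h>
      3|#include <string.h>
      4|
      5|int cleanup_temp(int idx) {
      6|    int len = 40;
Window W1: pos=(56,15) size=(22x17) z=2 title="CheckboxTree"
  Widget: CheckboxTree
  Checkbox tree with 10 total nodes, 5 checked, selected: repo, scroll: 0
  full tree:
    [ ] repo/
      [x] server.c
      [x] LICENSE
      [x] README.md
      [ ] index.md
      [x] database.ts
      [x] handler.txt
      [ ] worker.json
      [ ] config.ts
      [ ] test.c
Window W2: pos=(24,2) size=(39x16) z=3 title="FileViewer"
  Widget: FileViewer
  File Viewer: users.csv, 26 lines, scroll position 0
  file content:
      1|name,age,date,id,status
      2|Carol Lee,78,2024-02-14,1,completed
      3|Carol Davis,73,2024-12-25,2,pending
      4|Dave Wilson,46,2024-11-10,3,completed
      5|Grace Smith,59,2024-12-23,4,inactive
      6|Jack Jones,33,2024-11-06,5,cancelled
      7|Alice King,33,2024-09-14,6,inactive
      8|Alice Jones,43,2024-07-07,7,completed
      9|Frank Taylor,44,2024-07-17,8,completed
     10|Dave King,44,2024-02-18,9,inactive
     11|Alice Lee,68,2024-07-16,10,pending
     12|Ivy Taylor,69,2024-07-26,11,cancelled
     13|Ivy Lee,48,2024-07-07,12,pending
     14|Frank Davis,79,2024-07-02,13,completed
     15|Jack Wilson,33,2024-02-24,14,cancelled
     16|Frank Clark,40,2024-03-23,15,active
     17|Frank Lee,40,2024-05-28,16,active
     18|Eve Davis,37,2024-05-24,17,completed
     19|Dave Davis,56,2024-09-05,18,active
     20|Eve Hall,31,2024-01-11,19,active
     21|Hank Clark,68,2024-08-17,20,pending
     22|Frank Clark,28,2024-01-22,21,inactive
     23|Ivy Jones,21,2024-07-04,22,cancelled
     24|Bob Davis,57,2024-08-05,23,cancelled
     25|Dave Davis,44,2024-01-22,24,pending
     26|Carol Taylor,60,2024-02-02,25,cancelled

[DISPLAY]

lice Jones,43,2024-07-07,7,complete░┃        
rank Taylor,44,2024-07-17,8,complet░┃        
ave King,44,2024-02-18,9,inactive  ░┃        
lice Lee,68,2024-07-16,10,pending  ░┃━━━━━━━━
vy Taylor,69,2024-07-26,11,cancelle▼┃boxTree 
━━━━━━━━━━━━━━━━━━━━━━━━━━━━━━━━━━━━┛────────
───────────────┃              ┃>[-] repo/    
manages configu┃              ┃   [x] server.
 optimizes batc┃              ┃   [x] LICENSE
 generates data┃              ┃   [x] README.
manages cached ┃              ┃   [ ] index.m
rk validates ba┃              ┃   [x] databas
rk analyzes que┃              ┃   [x] handler
               ┃              ┃   [ ] worker.
               ┃              ┃   [ ] config.
               ┃              ┃   [ ] test.c 
               ┃              ┃              
               ┃              ┃              
               ┃              ┃              
               ┃              ┗━━━━━━━━━━━━━━
               ┃                             
━━━━━━━━━━━━━━━┛                             
                                             


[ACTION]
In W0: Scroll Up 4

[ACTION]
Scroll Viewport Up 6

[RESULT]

arol Lee,78,2024-02-14,1,completed █┃        
arol Davis,73,2024-12-25,2,pending ░┃        
ave Wilson,46,2024-11-10,3,complete░┃        
race Smith,59,2024-12-23,4,inactive░┃        
ack Jones,33,2024-11-06,5,cancelled░┃        
lice King,33,2024-09-14,6,inactive ░┃        
lice Jones,43,2024-07-07,7,complete░┃        
rank Taylor,44,2024-07-17,8,complet░┃        
ave King,44,2024-02-18,9,inactive  ░┃        
lice Lee,68,2024-07-16,10,pending  ░┃━━━━━━━━
vy Taylor,69,2024-07-26,11,cancelle▼┃boxTree 
━━━━━━━━━━━━━━━━━━━━━━━━━━━━━━━━━━━━┛────────
───────────────┃              ┃>[-] repo/    
manages configu┃              ┃   [x] server.
 optimizes batc┃              ┃   [x] LICENSE
 generates data┃              ┃   [x] README.
manages cached ┃              ┃   [ ] index.m
rk validates ba┃              ┃   [x] databas
rk analyzes que┃              ┃   [x] handler
               ┃              ┃   [ ] worker.
               ┃              ┃   [ ] config.
               ┃              ┃   [ ] test.c 
               ┃              ┃              


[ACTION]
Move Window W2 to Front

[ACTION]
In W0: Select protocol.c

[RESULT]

arol Lee,78,2024-02-14,1,completed █┃        
arol Davis,73,2024-12-25,2,pending ░┃        
ave Wilson,46,2024-11-10,3,complete░┃        
race Smith,59,2024-12-23,4,inactive░┃        
ack Jones,33,2024-11-06,5,cancelled░┃        
lice King,33,2024-09-14,6,inactive ░┃        
lice Jones,43,2024-07-07,7,complete░┃        
rank Taylor,44,2024-07-17,8,complet░┃        
ave King,44,2024-02-18,9,inactive  ░┃        
lice Lee,68,2024-07-16,10,pending  ░┃━━━━━━━━
vy Taylor,69,2024-07-26,11,cancelle▼┃boxTree 
━━━━━━━━━━━━━━━━━━━━━━━━━━━━━━━━━━━━┛────────
───────────────┃              ┃>[-] repo/    
tdlib.h>       ┃              ┃   [x] server.
ath.h>         ┃              ┃   [x] LICENSE
tring.h>       ┃              ┃   [x] README.
               ┃              ┃   [ ] index.m
_temp(int idx) ┃              ┃   [x] databas
 = 40;         ┃              ┃   [x] handler
               ┃              ┃   [ ] worker.
               ┃              ┃   [ ] config.
               ┃              ┃   [ ] test.c 
               ┃              ┃              
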